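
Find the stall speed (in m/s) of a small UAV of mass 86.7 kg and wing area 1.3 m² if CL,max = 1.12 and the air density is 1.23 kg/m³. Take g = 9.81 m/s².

V_stall = 30.8 m/s

Weight W = mg = 86.7 × 9.81 = 850.5 N.
V_stall = √(2W/(ρ·S·CL,max)) = √(2 × 850.5 / (1.23 × 1.3 × 1.12))
V_stall = √949.8 = 30.8 m/s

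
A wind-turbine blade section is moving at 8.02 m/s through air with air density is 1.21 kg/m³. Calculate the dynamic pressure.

q = ½ρv² = ½ × 1.21 × 8.02² = 38.9 Pa

q = 38.9 Pa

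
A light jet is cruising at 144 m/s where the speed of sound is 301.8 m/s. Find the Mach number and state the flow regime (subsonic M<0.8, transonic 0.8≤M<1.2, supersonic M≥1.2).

M = v/a = 144 / 301.8 = 0.477
M = 0.477 → subsonic.

M = 0.477 (subsonic)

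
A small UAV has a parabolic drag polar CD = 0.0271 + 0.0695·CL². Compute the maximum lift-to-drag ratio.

(L/D)max = 11.5

For CD = CD0 + K·CL², (L/D)max occurs at CL* = √(CD0/K) and equals 1/(2√(K·CD0)).
(L/D)max = 1/(2√(0.0695 × 0.0271)) = 1/(2 × 0.0434) = 11.5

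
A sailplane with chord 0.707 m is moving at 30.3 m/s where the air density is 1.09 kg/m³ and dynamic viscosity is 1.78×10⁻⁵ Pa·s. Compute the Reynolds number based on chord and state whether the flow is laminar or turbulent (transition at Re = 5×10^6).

Re = ρ·v·c/μ = 1.09 × 30.3 × 0.707 / (1.78×10⁻⁵) = 1.31×10^6
Since 1.31×10^6 < 5×10^6, the flow is laminar.

Re = 1.31×10^6 (laminar)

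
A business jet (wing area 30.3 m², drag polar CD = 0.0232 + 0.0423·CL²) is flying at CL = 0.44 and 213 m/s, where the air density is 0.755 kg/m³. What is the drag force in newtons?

CD = 0.0232 + 0.0423 × 0.44² = 0.03139
D = ½ρv²S·CD = ½ × 0.755 × 213² × 30.3 × 0.03139 = 16300 N

D = 16300 N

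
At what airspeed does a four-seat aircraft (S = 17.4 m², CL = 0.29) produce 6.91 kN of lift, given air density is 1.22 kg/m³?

L = ½ρv²S·CL ⇒ v = √(2L/(ρ·S·CL))
v = √(2 × 6910 / (1.22 × 17.4 × 0.29)) = √2245 = 47.4 m/s

v = 47.4 m/s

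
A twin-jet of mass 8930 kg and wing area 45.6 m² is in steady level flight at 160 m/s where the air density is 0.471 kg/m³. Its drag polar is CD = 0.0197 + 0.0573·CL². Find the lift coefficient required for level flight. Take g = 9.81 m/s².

CL = 0.319

Level flight ⇒ L = W = m·g = 8930 × 9.81 = 87603 N.
Dynamic pressure q = 0.5 × 0.471 × 160² = 6029 Pa.
Required CL = L/(qS) = 87603/(6029·45.6) = 0.3187.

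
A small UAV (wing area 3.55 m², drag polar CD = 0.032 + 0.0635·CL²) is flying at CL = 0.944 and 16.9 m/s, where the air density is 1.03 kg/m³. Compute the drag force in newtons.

CD = 0.032 + 0.0635 × 0.944² = 0.08859
D = ½ρv²S·CD = ½ × 1.03 × 16.9² × 3.55 × 0.08859 = 46.3 N

D = 46.3 N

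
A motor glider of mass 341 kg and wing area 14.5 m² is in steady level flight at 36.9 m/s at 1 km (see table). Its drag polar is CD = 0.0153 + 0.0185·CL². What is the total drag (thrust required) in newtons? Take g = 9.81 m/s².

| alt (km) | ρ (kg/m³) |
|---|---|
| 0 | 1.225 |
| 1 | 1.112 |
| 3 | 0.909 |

At 1 km, from the table: ρ = 1.112 kg/m³.
Weight W = mg = 341 × 9.81 = 3345.2 N; in level flight L = W.
Dynamic pressure q = 0.5 × 1.112 × 36.9² = 757.1 Pa.
CL = W/(q·S) = 3345.2 / (757.1 × 14.5) = 0.3047.
CD = 0.0153 + 0.0185 × 0.3047² = 0.01702.
D = q·S·CD = 757.1 × 14.5 × 0.01702 = 186.8 N

D = 187 N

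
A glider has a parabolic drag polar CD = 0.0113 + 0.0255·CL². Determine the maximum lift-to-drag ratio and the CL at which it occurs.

For CD = CD0 + K·CL², (L/D)max occurs at CL* = √(CD0/K) and equals 1/(2√(K·CD0)).
(L/D)max = 1/(2√(0.0255 × 0.0113)) = 1/(2 × 0.01697) = 29.5
CL* = √(0.0113/0.0255) = 0.666

(L/D)max = 29.5, at CL = 0.666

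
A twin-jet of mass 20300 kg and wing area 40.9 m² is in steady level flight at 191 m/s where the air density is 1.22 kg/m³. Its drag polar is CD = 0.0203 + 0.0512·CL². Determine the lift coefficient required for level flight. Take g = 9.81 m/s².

Level flight ⇒ L = W = m·g = 20300 × 9.81 = 1.9914×10^5 N.
Dynamic pressure q = 0.5 × 1.22 × 191² = 22250 Pa.
CL = 2W/(ρv²S) = 2×1.9914×10^5/(1.22×191²×40.9) = 0.2188.

CL = 0.219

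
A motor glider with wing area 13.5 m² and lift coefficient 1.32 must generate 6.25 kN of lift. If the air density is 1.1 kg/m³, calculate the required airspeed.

v = 25.3 m/s

L = ½ρv²S·CL ⇒ v = √(2L/(ρ·S·CL))
v = √(2 × 6250 / (1.1 × 13.5 × 1.32)) = √637.7 = 25.3 m/s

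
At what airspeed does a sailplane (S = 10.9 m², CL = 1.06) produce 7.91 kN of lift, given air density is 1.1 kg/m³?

v = 35.3 m/s

L = ½ρv²S·CL ⇒ v = √(2L/(ρ·S·CL))
v = √(2 × 7910 / (1.1 × 10.9 × 1.06)) = √1245 = 35.3 m/s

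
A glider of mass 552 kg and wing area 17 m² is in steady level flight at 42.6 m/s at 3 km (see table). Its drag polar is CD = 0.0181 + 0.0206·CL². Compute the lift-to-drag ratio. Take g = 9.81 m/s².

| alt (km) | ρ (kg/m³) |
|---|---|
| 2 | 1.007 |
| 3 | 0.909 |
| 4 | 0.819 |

L/D = 18.2

At 3 km, from the table: ρ = 0.909 kg/m³.
Weight W = mg = 552 × 9.81 = 5415.1 N; in level flight L = W.
Dynamic pressure q = 0.5 × 0.909 × 42.6² = 824.8 Pa.
CL = W/(q·S) = 5415.1 / (824.8 × 17) = 0.3862.
CD = 0.0181 + 0.0206 × 0.3862² = 0.02117.
L/D = CL/CD = 0.3862 / 0.02117 = 18.2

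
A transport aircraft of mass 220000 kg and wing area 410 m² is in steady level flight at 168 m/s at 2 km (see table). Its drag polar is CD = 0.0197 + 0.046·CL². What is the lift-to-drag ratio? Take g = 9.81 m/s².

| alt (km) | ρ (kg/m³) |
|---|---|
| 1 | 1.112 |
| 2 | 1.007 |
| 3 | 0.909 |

L/D = 14.2

At 2 km, from the table: ρ = 1.007 kg/m³.
In steady level flight, lift balances weight: W = mg = 220000 × 9.81 = 2.1582×10^6 N.
q = ½ρv² = ½ × 1.007 × 168² = 14210 Pa.
Required CL = L/(qS) = 2.1582×10^6/(14210·410) = 0.3704.
CD = 0.0197 + 0.046 × 0.3704² = 0.02601.
L/D = CL/CD = 0.3704 / 0.02601 = 14.2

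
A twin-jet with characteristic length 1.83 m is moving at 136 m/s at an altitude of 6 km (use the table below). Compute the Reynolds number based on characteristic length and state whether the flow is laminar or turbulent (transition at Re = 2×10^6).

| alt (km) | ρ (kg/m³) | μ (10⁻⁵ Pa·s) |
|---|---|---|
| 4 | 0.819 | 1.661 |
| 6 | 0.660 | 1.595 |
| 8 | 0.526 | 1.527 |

At 6 km, from the table: ρ = 0.660 kg/m³, μ = 1.595×10⁻⁵ Pa·s.
Re = ρ·v·c/μ = 0.66 × 136 × 1.83 / (1.595×10⁻⁵) = 1.03×10^7
Since 1.03×10^7 > 2×10^6, the flow is turbulent.

Re = 1.03×10^7 (turbulent)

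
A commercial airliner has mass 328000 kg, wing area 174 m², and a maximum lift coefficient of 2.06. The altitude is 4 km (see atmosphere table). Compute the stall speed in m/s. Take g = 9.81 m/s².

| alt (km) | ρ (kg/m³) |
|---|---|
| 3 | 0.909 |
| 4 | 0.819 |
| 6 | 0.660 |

V_stall = 148 m/s

At 4 km, from the table: ρ = 0.819 kg/m³.
Stall occurs when L = W at CL,max. W = mg = 328000 × 9.81 = 3.218×10^6 N.
V_stall = √(2W/(ρ·S·CL,max)) = √(2 × 3.218×10^6 / (0.819 × 174 × 2.06))
V_stall = √21920 = 148 m/s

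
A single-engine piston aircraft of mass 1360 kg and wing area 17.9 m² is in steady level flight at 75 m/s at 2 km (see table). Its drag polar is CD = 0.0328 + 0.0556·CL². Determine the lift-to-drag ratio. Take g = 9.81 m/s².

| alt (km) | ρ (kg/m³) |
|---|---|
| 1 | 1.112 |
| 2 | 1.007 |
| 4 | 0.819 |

L/D = 7.18

At 2 km, from the table: ρ = 1.007 kg/m³.
Weight W = mg = 1360 × 9.81 = 13342 N; in level flight L = W.
Dynamic pressure q = 0.5 × 1.007 × 75² = 2832 Pa.
CL = W/(q·S) = 13342 / (2832 × 17.9) = 0.2632.
CD = 0.0328 + 0.0556 × 0.2632² = 0.03665.
L/D = CL/CD = 0.2632 / 0.03665 = 7.18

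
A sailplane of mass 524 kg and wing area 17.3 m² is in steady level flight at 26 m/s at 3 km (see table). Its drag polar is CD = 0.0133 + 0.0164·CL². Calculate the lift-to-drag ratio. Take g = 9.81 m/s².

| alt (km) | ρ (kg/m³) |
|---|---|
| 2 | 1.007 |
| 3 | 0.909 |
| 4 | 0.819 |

L/D = 33.8

At 3 km, from the table: ρ = 0.909 kg/m³.
Level flight ⇒ L = W = m·g = 524 × 9.81 = 5140.4 N.
q = ½ρv² = ½ × 0.909 × 26² = 307.2 Pa.
CL = W/(q·S) = 5140.4 / (307.2 × 17.3) = 0.9671.
CD = 0.0133 + 0.0164 × 0.9671² = 0.02864.
L/D = CL/CD = 0.9671 / 0.02864 = 33.8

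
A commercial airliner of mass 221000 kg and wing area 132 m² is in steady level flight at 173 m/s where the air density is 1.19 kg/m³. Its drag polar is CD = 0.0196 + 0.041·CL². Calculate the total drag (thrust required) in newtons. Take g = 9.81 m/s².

In steady level flight, lift balances weight: W = mg = 221000 × 9.81 = 2.168×10^6 N.
q = ½ρv² = ½ × 1.19 × 173² = 17810 Pa.
CL = W/(q·S) = 2.168×10^6 / (17810 × 132) = 0.9223.
CD = 0.0196 + 0.041 × 0.9223² = 0.05448.
D = q·S·CD = 17810 × 132 × 0.05448 = 1.281×10^5 N

D = 1.28×10^5 N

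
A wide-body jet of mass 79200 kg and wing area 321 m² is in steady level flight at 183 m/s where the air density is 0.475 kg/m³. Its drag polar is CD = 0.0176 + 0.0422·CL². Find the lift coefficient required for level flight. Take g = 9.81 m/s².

In steady level flight, lift balances weight: W = mg = 79200 × 9.81 = 7.7695×10^5 N.
Dynamic pressure q = 0.5 × 0.475 × 183² = 7954 Pa.
CL = 2W/(ρv²S) = 2×7.7695×10^5/(0.475×183²×321) = 0.3043.

CL = 0.304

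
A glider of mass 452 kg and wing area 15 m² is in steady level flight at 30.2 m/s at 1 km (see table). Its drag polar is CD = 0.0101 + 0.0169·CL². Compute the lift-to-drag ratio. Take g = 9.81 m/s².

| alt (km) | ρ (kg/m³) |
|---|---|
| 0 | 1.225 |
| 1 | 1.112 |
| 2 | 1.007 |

L/D = 36.8

At 1 km, from the table: ρ = 1.112 kg/m³.
Level flight ⇒ L = W = m·g = 452 × 9.81 = 4434.1 N.
q = ½ρv² = ½ × 1.112 × 30.2² = 507.1 Pa.
Required CL = L/(qS) = 4434.1/(507.1·15) = 0.5829.
CD = 0.0101 + 0.0169 × 0.5829² = 0.01584.
L/D = CL/CD = 0.5829 / 0.01584 = 36.8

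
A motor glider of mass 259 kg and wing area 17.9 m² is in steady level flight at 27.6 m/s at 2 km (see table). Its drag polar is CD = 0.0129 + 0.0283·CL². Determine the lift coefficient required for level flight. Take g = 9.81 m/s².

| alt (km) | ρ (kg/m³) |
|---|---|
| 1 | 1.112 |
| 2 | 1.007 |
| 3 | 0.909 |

CL = 0.37

At 2 km, from the table: ρ = 1.007 kg/m³.
In steady level flight, lift balances weight: W = mg = 259 × 9.81 = 2540.8 N.
q = ½ρv² = ½ × 1.007 × 27.6² = 383.5 Pa.
Required CL = L/(qS) = 2540.8/(383.5·17.9) = 0.3701.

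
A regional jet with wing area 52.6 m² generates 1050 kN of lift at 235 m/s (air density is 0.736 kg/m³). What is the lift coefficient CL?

From L = ½ρv²S·CL, rearranging gives CL = 2L/(ρv²S).
CL = 2 × 1.05×10^6 / (0.736 × 235² × 52.6) = 0.982

CL = 0.982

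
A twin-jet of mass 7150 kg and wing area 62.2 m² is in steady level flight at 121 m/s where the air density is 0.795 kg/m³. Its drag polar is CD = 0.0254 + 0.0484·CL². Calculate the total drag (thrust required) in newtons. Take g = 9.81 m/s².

Weight W = mg = 7150 × 9.81 = 70142 N; in level flight L = W.
q = ½ρv² = ½ × 0.795 × 121² = 5820 Pa.
Required CL = L/(qS) = 70142/(5820·62.2) = 0.1938.
CD = 0.0254 + 0.0484 × 0.1938² = 0.02722.
D = q·S·CD = 5820 × 62.2 × 0.02722 = 9852 N

D = 9850 N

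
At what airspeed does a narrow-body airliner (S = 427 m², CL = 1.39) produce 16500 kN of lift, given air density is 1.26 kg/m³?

v = 210 m/s

L = ½ρv²S·CL ⇒ v = √(2L/(ρ·S·CL))
v = √(2 × 1.65×10^7 / (1.26 × 427 × 1.39)) = √44130 = 210 m/s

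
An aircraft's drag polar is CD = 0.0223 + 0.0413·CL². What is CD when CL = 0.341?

CD = 0.0223 + 0.0413 × 0.341² = 0.0223 + 0.004802 = 0.0271

CD = 0.0271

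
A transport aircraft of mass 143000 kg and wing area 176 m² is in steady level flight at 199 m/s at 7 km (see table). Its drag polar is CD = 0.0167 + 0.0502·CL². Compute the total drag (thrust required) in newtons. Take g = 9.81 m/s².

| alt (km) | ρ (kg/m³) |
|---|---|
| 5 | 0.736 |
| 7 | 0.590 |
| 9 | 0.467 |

D = 82400 N

At 7 km, from the table: ρ = 0.590 kg/m³.
Level flight ⇒ L = W = m·g = 143000 × 9.81 = 1.4028×10^6 N.
Dynamic pressure q = 0.5 × 0.59 × 199² = 11680 Pa.
CL = W/(q·S) = 1.4028×10^6 / (11680 × 176) = 0.6823.
CD = 0.0167 + 0.0502 × 0.6823² = 0.04007.
D = q·S·CD = 11680 × 176 × 0.04007 = 82380 N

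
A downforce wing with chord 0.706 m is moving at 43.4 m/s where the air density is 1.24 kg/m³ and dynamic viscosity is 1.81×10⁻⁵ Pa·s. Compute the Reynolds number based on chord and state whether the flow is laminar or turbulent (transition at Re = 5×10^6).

Re = ρ·v·c/μ = 1.24 × 43.4 × 0.706 / (1.81×10⁻⁵) = 2.1×10^6
Since 2.1×10^6 < 5×10^6, the flow is laminar.

Re = 2.1×10^6 (laminar)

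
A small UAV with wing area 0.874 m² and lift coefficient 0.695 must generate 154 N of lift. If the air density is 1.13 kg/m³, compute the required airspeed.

v = 21.2 m/s

L = ½ρv²S·CL ⇒ v = √(2L/(ρ·S·CL))
v = √(2 × 154 / (1.13 × 0.874 × 0.695)) = √448.7 = 21.2 m/s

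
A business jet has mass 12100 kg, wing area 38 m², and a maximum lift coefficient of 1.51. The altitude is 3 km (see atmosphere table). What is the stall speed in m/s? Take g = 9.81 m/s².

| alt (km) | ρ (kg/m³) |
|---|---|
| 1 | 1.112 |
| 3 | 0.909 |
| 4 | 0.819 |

At 3 km, from the table: ρ = 0.909 kg/m³.
At stall, lift equals weight: L = W = m·g = 12100 × 9.81 = 1.187×10^5 N.
From L = ½ρV²S·CL,max = W: V_stall = √(2W/(ρSCL,max)) = √(2·1.187×10^5/(0.909·38·1.51))
V_stall = √4552 = 67.5 m/s

V_stall = 67.5 m/s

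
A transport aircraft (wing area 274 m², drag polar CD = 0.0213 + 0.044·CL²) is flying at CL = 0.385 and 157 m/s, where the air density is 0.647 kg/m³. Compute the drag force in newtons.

D = 60800 N

CD = 0.0213 + 0.044 × 0.385² = 0.02782
D = ½ρv²S·CD = ½ × 0.647 × 157² × 274 × 0.02782 = 60800 N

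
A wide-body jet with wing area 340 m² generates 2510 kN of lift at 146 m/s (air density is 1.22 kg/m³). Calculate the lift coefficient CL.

From L = ½ρv²S·CL, rearranging gives CL = 2L/(ρv²S).
CL = 2 × 2.51×10^6 / (1.22 × 146² × 340) = 0.568

CL = 0.568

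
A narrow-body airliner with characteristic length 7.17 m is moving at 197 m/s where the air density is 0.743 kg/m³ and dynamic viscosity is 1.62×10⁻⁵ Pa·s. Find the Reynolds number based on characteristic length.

Re = ρ·v·c/μ = 0.743 × 197 × 7.17 / (1.62×10⁻⁵) = 6.48×10^7

Re = 6.48×10^7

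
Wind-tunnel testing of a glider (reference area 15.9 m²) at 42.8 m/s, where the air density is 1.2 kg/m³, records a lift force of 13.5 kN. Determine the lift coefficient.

From L = ½ρv²S·CL, rearranging gives CL = 2L/(ρv²S).
CL = 2 × 13500 / (1.2 × 42.8² × 15.9) = 0.772

CL = 0.772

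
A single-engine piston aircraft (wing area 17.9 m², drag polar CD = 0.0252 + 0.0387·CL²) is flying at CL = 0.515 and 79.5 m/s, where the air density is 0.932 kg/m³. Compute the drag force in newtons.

D = 1870 N

CD = 0.0252 + 0.0387 × 0.515² = 0.03546
D = ½ρv²S·CD = ½ × 0.932 × 79.5² × 17.9 × 0.03546 = 1870 N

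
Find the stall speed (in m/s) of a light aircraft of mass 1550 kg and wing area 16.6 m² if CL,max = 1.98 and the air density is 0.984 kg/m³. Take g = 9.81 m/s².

Weight W = mg = 1550 × 9.81 = 15210 N.
V_stall = √(2W/(ρ·S·CL,max)) = √(2 × 15210 / (0.984 × 16.6 × 1.98))
V_stall = √940.3 = 30.7 m/s

V_stall = 30.7 m/s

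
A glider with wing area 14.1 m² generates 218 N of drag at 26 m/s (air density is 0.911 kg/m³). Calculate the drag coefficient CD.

CD = 0.0502

From D = ½ρv²S·CD, rearranging gives CD = 2D/(ρv²S).
CD = 2 × 218 / (0.911 × 26² × 14.1) = 0.0502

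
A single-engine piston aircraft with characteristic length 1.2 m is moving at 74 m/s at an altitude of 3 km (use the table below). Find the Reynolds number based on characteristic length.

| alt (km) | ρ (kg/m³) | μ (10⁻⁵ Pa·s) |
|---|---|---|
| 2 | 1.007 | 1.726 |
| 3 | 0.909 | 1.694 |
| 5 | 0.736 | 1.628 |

Re = 4.77×10^6

At 3 km, from the table: ρ = 0.909 kg/m³, μ = 1.694×10⁻⁵ Pa·s.
Re = ρ·v·c/μ = 0.909 × 74 × 1.2 / (1.694×10⁻⁵) = 4.77×10^6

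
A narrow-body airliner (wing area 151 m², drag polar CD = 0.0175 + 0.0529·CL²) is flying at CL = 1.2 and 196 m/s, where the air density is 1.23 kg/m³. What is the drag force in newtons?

CD = 0.0175 + 0.0529 × 1.2² = 0.09368
D = ½ρv²S·CD = ½ × 1.23 × 196² × 151 × 0.09368 = 3.34×10^5 N

D = 3.34×10^5 N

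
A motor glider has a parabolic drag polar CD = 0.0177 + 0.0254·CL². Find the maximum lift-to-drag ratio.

For CD = CD0 + K·CL², (L/D)max occurs at CL* = √(CD0/K) and equals 1/(2√(K·CD0)).
(L/D)max = 1/(2√(0.0254 × 0.0177)) = 1/(2 × 0.0212) = 23.6

(L/D)max = 23.6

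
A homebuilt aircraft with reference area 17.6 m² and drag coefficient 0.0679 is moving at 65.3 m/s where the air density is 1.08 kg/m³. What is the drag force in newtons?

D = 2750 N

Dynamic pressure q = ½ρv² = ½ × 1.08 × 65.3² = 2303 Pa.
D = q·S·CD = 2303 × 17.6 × 0.0679 = 2750 N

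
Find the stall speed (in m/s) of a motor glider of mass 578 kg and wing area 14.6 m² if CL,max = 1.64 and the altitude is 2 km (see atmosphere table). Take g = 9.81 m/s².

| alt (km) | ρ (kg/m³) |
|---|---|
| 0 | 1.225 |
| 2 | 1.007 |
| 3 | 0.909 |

At 2 km, from the table: ρ = 1.007 kg/m³.
At stall, lift equals weight: L = W = m·g = 578 × 9.81 = 5670 N.
From L = ½ρV²S·CL,max = W: V_stall = √(2W/(ρSCL,max)) = √(2·5670/(1.007·14.6·1.64))
V_stall = √470.3 = 21.7 m/s

V_stall = 21.7 m/s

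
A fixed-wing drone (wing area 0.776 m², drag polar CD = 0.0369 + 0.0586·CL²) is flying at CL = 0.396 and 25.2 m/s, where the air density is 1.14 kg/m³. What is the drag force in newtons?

D = 12.9 N

CD = 0.0369 + 0.0586 × 0.396² = 0.04609
D = ½ρv²S·CD = ½ × 1.14 × 25.2² × 0.776 × 0.04609 = 12.9 N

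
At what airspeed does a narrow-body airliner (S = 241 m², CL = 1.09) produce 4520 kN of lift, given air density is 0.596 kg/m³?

v = 240 m/s

L = ½ρv²S·CL ⇒ v = √(2L/(ρ·S·CL))
v = √(2 × 4.52×10^6 / (0.596 × 241 × 1.09)) = √57740 = 240 m/s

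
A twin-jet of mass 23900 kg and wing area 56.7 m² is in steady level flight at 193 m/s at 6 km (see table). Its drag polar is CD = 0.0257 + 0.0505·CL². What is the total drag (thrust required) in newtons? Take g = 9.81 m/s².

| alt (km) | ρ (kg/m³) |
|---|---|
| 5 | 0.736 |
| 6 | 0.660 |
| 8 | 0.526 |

At 6 km, from the table: ρ = 0.660 kg/m³.
Level flight ⇒ L = W = m·g = 23900 × 9.81 = 2.3446×10^5 N.
Dynamic pressure q = 0.5 × 0.66 × 193² = 12290 Pa.
Required CL = L/(qS) = 2.3446×10^5/(12290·56.7) = 0.3364.
CD = 0.0257 + 0.0505 × 0.3364² = 0.03141.
D = q·S·CD = 12290 × 56.7 × 0.03141 = 21900 N

D = 21900 N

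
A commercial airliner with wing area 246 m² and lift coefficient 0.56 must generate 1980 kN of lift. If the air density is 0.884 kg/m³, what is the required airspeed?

v = 180 m/s

L = ½ρv²S·CL ⇒ v = √(2L/(ρ·S·CL))
v = √(2 × 1.98×10^6 / (0.884 × 246 × 0.56)) = √32520 = 180 m/s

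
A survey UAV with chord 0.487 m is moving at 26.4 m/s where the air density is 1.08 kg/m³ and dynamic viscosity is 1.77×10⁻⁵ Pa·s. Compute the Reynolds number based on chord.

Re = 7.84×10^5

Re = ρ·v·c/μ = 1.08 × 26.4 × 0.487 / (1.77×10⁻⁵) = 7.84×10^5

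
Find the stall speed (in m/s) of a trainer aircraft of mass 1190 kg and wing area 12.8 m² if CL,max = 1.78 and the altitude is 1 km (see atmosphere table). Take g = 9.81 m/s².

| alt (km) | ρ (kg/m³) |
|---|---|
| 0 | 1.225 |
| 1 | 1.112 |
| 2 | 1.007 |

V_stall = 30.4 m/s

At 1 km, from the table: ρ = 1.112 kg/m³.
Stall occurs when L = W at CL,max. W = mg = 1190 × 9.81 = 11670 N.
From L = ½ρV²S·CL,max = W: V_stall = √(2W/(ρSCL,max)) = √(2·11670/(1.112·12.8·1.78))
V_stall = √921.5 = 30.4 m/s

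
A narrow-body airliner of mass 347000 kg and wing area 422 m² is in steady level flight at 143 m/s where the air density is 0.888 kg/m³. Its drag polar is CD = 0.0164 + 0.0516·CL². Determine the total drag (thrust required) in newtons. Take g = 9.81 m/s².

D = 2.19×10^5 N

In steady level flight, lift balances weight: W = mg = 347000 × 9.81 = 3.4041×10^6 N.
q = ½ρv² = ½ × 0.888 × 143² = 9079 Pa.
CL = 2W/(ρv²S) = 2×3.4041×10^6/(0.888×143²×422) = 0.8884.
CD = 0.0164 + 0.0516 × 0.8884² = 0.05713.
D = q·S·CD = 9079 × 422 × 0.05713 = 2.189×10^5 N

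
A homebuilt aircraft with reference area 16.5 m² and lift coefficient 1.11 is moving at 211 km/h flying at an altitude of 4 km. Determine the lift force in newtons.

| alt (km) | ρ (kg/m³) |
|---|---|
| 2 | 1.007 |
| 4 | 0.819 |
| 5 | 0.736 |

L = 25800 N

At 4 km, from the table: ρ = 0.819 kg/m³.
Convert speed: v = 211 km/h ÷ 3.6 = 58.61 m/s.
L = ½ρv²S·CL = ½ × 0.819 × 58.61² × 16.5 × 1.11 = 25800 N ≈ 25.8 kN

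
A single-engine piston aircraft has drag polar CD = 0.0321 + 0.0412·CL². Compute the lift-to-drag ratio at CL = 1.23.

L/D = 13

CD = 0.0321 + 0.0412 × 1.23² = 0.09443
L/D = CL/CD = 1.23 / 0.09443 = 13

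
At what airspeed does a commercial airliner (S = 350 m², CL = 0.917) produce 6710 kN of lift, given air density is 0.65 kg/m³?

L = ½ρv²S·CL ⇒ v = √(2L/(ρ·S·CL))
v = √(2 × 6.71×10^6 / (0.65 × 350 × 0.917)) = √64330 = 254 m/s

v = 254 m/s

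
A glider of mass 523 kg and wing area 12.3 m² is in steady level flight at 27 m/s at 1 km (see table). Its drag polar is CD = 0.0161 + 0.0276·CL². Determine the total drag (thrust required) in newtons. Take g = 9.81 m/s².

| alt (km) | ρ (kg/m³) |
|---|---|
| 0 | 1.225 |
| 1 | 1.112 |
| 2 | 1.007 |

D = 226 N

At 1 km, from the table: ρ = 1.112 kg/m³.
In steady level flight, lift balances weight: W = mg = 523 × 9.81 = 5130.6 N.
q = ½ρv² = ½ × 1.112 × 27² = 405.3 Pa.
Required CL = L/(qS) = 5130.6/(405.3·12.3) = 1.029.
CD = 0.0161 + 0.0276 × 1.029² = 0.04533.
D = q·S·CD = 405.3 × 12.3 × 0.04533 = 226 N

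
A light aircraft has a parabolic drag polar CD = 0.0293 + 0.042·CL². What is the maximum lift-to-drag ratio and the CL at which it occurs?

For CD = CD0 + K·CL², (L/D)max occurs at CL* = √(CD0/K) and equals 1/(2√(K·CD0)).
(L/D)max = 1/(2√(0.042 × 0.0293)) = 1/(2 × 0.03508) = 14.3
CL* = √(0.0293/0.042) = 0.835

(L/D)max = 14.3, at CL = 0.835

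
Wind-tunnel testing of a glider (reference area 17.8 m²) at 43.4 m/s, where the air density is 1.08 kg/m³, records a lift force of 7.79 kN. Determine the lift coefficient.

From L = ½ρv²S·CL, rearranging gives CL = 2L/(ρv²S).
CL = 2 × 7790 / (1.08 × 43.4² × 17.8) = 0.43

CL = 0.43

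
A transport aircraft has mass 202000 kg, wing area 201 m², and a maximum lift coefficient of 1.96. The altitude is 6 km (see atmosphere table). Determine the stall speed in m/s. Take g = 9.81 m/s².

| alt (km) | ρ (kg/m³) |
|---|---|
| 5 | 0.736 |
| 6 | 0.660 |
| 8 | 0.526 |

At 6 km, from the table: ρ = 0.660 kg/m³.
At stall, lift equals weight: L = W = m·g = 202000 × 9.81 = 1.982×10^6 N.
V_stall = √(2W/(ρ·S·CL,max)) = √(2 × 1.982×10^6 / (0.66 × 201 × 1.96))
V_stall = √15240 = 123 m/s

V_stall = 123 m/s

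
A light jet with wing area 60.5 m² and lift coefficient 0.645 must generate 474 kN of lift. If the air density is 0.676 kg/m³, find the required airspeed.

L = ½ρv²S·CL ⇒ v = √(2L/(ρ·S·CL))
v = √(2 × 4.74×10^5 / (0.676 × 60.5 × 0.645)) = √35940 = 190 m/s

v = 190 m/s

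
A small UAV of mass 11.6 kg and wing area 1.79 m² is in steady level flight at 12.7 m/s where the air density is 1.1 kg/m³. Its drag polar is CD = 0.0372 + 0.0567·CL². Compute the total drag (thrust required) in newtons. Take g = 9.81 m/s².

D = 10.5 N

Level flight ⇒ L = W = m·g = 11.6 × 9.81 = 113.8 N.
q = ½ρv² = ½ × 1.1 × 12.7² = 88.71 Pa.
CL = 2W/(ρv²S) = 2×113.8/(1.1×12.7²×1.79) = 0.7166.
CD = 0.0372 + 0.0567 × 0.7166² = 0.06632.
D = q·S·CD = 88.71 × 1.79 × 0.06632 = 10.53 N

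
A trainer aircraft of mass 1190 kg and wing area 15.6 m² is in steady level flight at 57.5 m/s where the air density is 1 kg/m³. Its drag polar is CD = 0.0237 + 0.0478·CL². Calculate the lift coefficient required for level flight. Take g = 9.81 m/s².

CL = 0.453

Weight W = mg = 1190 × 9.81 = 11674 N; in level flight L = W.
Dynamic pressure q = 0.5 × 1 × 57.5² = 1653 Pa.
CL = 2W/(ρv²S) = 2×11674/(1×57.5²×15.6) = 0.4527.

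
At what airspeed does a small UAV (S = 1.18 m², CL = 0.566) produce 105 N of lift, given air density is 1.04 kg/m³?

v = 17.4 m/s

L = ½ρv²S·CL ⇒ v = √(2L/(ρ·S·CL))
v = √(2 × 105 / (1.04 × 1.18 × 0.566)) = √302.3 = 17.4 m/s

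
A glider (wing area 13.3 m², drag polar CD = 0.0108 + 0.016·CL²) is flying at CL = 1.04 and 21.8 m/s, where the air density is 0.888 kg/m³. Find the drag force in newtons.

D = 78.9 N

CD = 0.0108 + 0.016 × 1.04² = 0.02811
D = ½ρv²S·CD = ½ × 0.888 × 21.8² × 13.3 × 0.02811 = 78.9 N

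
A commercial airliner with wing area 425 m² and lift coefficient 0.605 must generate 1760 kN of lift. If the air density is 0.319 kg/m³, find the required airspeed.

L = ½ρv²S·CL ⇒ v = √(2L/(ρ·S·CL))
v = √(2 × 1.76×10^6 / (0.319 × 425 × 0.605)) = √42910 = 207 m/s

v = 207 m/s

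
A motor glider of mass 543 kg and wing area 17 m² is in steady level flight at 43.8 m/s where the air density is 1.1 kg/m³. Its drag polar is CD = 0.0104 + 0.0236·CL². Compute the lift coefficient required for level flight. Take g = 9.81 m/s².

CL = 0.297

In steady level flight, lift balances weight: W = mg = 543 × 9.81 = 5326.8 N.
Dynamic pressure q = 0.5 × 1.1 × 43.8² = 1055 Pa.
CL = 2W/(ρv²S) = 2×5326.8/(1.1×43.8²×17) = 0.297.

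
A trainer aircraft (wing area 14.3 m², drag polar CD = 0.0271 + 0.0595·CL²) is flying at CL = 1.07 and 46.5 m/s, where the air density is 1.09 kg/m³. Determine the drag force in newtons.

CD = 0.0271 + 0.0595 × 1.07² = 0.09522
D = ½ρv²S·CD = ½ × 1.09 × 46.5² × 14.3 × 0.09522 = 1600 N

D = 1600 N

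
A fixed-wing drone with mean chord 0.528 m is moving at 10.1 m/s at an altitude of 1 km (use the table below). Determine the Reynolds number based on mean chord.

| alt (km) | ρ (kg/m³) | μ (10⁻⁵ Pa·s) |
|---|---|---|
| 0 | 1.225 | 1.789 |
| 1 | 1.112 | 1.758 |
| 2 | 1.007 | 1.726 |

Re = 3.37×10^5

At 1 km, from the table: ρ = 1.112 kg/m³, μ = 1.758×10⁻⁵ Pa·s.
Re = ρ·v·c/μ = 1.112 × 10.1 × 0.528 / (1.758×10⁻⁵) = 3.37×10^5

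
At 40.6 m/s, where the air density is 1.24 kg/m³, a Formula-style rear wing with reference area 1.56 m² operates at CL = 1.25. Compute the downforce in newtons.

L = ½ρv²S·CL = ½ × 1.24 × 40.6² × 1.56 × 1.25 = 1990 N

L = 1990 N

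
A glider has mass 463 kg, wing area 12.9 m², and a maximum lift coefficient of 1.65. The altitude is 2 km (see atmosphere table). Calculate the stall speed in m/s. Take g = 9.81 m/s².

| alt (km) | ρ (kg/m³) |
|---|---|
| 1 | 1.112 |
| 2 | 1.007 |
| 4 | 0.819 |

V_stall = 20.6 m/s

At 2 km, from the table: ρ = 1.007 kg/m³.
At stall, lift equals weight: L = W = m·g = 463 × 9.81 = 4542 N.
V_stall = √(2W/(ρ·S·CL,max)) = √(2 × 4542 / (1.007 × 12.9 × 1.65))
V_stall = √423.8 = 20.6 m/s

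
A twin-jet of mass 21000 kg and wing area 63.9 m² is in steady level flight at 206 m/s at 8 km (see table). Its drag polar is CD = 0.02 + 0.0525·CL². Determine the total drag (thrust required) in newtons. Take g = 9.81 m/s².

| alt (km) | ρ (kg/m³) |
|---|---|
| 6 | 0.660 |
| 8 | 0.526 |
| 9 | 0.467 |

At 8 km, from the table: ρ = 0.526 kg/m³.
Level flight ⇒ L = W = m·g = 21000 × 9.81 = 2.0601×10^5 N.
Dynamic pressure q = 0.5 × 0.526 × 206² = 11160 Pa.
CL = W/(q·S) = 2.0601×10^5 / (11160 × 63.9) = 0.2889.
CD = 0.02 + 0.0525 × 0.2889² = 0.02438.
D = q·S·CD = 11160 × 63.9 × 0.02438 = 17390 N

D = 17400 N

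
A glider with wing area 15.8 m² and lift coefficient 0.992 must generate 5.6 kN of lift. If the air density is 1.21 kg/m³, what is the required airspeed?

v = 24.3 m/s

L = ½ρv²S·CL ⇒ v = √(2L/(ρ·S·CL))
v = √(2 × 5600 / (1.21 × 15.8 × 0.992)) = √590.6 = 24.3 m/s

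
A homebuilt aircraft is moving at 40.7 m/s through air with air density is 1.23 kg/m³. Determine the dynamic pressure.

q = ½ρv² = ½ × 1.23 × 40.7² = 1020 Pa

q = 1020 Pa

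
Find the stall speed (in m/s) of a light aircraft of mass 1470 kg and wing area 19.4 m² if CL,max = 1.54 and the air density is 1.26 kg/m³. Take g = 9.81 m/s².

V_stall = 27.7 m/s

Weight W = mg = 1470 × 9.81 = 14420 N.
V_stall = √(2W/(ρ·S·CL,max)) = √(2 × 14420 / (1.26 × 19.4 × 1.54))
V_stall = √766.2 = 27.7 m/s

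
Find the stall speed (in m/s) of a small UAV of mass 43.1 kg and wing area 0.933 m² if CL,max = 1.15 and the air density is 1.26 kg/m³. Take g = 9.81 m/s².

V_stall = 25 m/s

At stall, lift equals weight: L = W = m·g = 43.1 × 9.81 = 422.8 N.
V_stall = √(2W/(ρ·S·CL,max)) = √(2 × 422.8 / (1.26 × 0.933 × 1.15))
V_stall = √625.5 = 25 m/s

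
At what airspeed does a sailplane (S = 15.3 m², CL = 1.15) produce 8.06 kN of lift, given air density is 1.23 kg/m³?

v = 27.3 m/s

L = ½ρv²S·CL ⇒ v = √(2L/(ρ·S·CL))
v = √(2 × 8060 / (1.23 × 15.3 × 1.15)) = √744.9 = 27.3 m/s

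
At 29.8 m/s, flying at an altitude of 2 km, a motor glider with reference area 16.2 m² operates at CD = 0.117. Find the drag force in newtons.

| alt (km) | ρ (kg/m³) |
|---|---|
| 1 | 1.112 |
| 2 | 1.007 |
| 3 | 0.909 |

D = 847 N

At 2 km, from the table: ρ = 1.007 kg/m³.
Dynamic pressure q = ½ρv² = ½ × 1.007 × 29.8² = 447.1 Pa.
D = q·S·CD = 447.1 × 16.2 × 0.117 = 847 N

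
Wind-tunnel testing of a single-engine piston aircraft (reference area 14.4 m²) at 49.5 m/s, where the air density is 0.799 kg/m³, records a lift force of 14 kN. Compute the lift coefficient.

CL = 0.993

From L = ½ρv²S·CL, rearranging gives CL = 2L/(ρv²S).
CL = 2 × 14000 / (0.799 × 49.5² × 14.4) = 0.993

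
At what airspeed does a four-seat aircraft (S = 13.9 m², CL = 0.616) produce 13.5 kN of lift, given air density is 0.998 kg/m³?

v = 56.2 m/s

L = ½ρv²S·CL ⇒ v = √(2L/(ρ·S·CL))
v = √(2 × 13500 / (0.998 × 13.9 × 0.616)) = √3160 = 56.2 m/s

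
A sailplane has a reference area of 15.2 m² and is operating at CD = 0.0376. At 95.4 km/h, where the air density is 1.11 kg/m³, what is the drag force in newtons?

D = 223 N

Convert speed: v = 95.4 km/h ÷ 3.6 = 26.5 m/s.
D = ½ρv²S·CD = ½ × 1.11 × 26.5² × 15.2 × 0.0376 = 223 N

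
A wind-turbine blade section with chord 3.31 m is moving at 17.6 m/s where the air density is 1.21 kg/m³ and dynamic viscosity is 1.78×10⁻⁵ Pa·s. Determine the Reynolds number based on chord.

Re = ρ·v·c/μ = 1.21 × 17.6 × 3.31 / (1.78×10⁻⁵) = 3.96×10^6

Re = 3.96×10^6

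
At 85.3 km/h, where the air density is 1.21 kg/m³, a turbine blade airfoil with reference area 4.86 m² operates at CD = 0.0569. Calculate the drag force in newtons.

D = 93.9 N

Convert speed: v = 85.3 km/h ÷ 3.6 = 23.69 m/s.
Dynamic pressure q = ½ρv² = ½ × 1.21 × 23.69² = 339.7 Pa.
D = q·S·CD = 339.7 × 4.86 × 0.0569 = 93.9 N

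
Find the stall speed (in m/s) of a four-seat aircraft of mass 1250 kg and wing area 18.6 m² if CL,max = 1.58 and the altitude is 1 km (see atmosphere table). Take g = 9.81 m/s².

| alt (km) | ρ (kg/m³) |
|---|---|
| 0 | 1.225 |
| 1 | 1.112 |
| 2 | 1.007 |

V_stall = 27.4 m/s

At 1 km, from the table: ρ = 1.112 kg/m³.
At stall, lift equals weight: L = W = m·g = 1250 × 9.81 = 12260 N.
From L = ½ρV²S·CL,max = W: V_stall = √(2W/(ρSCL,max)) = √(2·12260/(1.112·18.6·1.58))
V_stall = √750.5 = 27.4 m/s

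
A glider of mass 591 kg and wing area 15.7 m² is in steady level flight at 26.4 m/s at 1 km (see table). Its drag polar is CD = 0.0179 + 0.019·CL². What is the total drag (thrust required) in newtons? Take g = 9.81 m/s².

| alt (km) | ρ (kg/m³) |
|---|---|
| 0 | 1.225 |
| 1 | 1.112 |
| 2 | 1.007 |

D = 214 N

At 1 km, from the table: ρ = 1.112 kg/m³.
In steady level flight, lift balances weight: W = mg = 591 × 9.81 = 5797.7 N.
q = ½ρv² = ½ × 1.112 × 26.4² = 387.5 Pa.
CL = W/(q·S) = 5797.7 / (387.5 × 15.7) = 0.953.
CD = 0.0179 + 0.019 × 0.953² = 0.03515.
D = q·S·CD = 387.5 × 15.7 × 0.03515 = 213.9 N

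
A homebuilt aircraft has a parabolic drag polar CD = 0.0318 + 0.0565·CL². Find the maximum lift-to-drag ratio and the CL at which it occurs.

(L/D)max = 11.8, at CL = 0.75

For CD = CD0 + K·CL², (L/D)max occurs at CL* = √(CD0/K) and equals 1/(2√(K·CD0)).
(L/D)max = 1/(2√(0.0565 × 0.0318)) = 1/(2 × 0.04239) = 11.8
CL* = √(0.0318/0.0565) = 0.75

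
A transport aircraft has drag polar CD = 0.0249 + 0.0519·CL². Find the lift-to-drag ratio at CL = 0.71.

L/D = 13.9

CD = 0.0249 + 0.0519 × 0.71² = 0.05106
L/D = CL/CD = 0.71 / 0.05106 = 13.9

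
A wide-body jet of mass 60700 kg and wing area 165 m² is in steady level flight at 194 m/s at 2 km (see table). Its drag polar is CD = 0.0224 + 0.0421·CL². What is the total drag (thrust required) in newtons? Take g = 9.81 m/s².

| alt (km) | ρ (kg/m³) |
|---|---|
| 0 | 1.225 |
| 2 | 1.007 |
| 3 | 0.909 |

At 2 km, from the table: ρ = 1.007 kg/m³.
Weight W = mg = 60700 × 9.81 = 5.9547×10^5 N; in level flight L = W.
Dynamic pressure q = 0.5 × 1.007 × 194² = 18950 Pa.
CL = W/(q·S) = 5.9547×10^5 / (18950 × 165) = 0.1904.
CD = 0.0224 + 0.0421 × 0.1904² = 0.02393.
D = q·S·CD = 18950 × 165 × 0.02393 = 74810 N

D = 74800 N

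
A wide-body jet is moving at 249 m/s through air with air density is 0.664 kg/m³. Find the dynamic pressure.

q = 20600 Pa

q = ½ρv² = ½ × 0.664 × 249² = 20600 Pa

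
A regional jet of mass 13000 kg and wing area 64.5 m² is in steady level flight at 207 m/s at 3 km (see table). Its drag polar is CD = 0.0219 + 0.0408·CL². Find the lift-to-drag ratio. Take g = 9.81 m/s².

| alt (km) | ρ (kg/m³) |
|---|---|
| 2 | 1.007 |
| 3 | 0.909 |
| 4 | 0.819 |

At 3 km, from the table: ρ = 0.909 kg/m³.
Level flight ⇒ L = W = m·g = 13000 × 9.81 = 1.2753×10^5 N.
q = ½ρv² = ½ × 0.909 × 207² = 19470 Pa.
CL = 2W/(ρv²S) = 2×1.2753×10^5/(0.909×207²×64.5) = 0.1015.
CD = 0.0219 + 0.0408 × 0.1015² = 0.02232.
L/D = CL/CD = 0.1015 / 0.02232 = 4.55

L/D = 4.55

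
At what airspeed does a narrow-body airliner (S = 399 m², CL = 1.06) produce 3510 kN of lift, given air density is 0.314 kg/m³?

v = 230 m/s

L = ½ρv²S·CL ⇒ v = √(2L/(ρ·S·CL))
v = √(2 × 3.51×10^6 / (0.314 × 399 × 1.06)) = √52860 = 230 m/s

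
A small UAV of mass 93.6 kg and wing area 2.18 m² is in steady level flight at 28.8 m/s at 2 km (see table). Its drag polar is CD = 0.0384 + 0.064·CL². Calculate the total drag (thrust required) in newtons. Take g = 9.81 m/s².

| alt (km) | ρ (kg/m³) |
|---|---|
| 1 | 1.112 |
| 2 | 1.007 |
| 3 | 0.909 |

At 2 km, from the table: ρ = 1.007 kg/m³.
In steady level flight, lift balances weight: W = mg = 93.6 × 9.81 = 918.22 N.
Dynamic pressure q = 0.5 × 1.007 × 28.8² = 417.6 Pa.
CL = W/(q·S) = 918.22 / (417.6 × 2.18) = 1.009.
CD = 0.0384 + 0.064 × 1.009² = 0.1035.
D = q·S·CD = 417.6 × 2.18 × 0.1035 = 94.23 N

D = 94.2 N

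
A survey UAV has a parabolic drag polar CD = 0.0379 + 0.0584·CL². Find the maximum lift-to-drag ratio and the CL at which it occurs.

(L/D)max = 10.6, at CL = 0.806

For CD = CD0 + K·CL², (L/D)max occurs at CL* = √(CD0/K) and equals 1/(2√(K·CD0)).
(L/D)max = 1/(2√(0.0584 × 0.0379)) = 1/(2 × 0.04705) = 10.6
CL* = √(0.0379/0.0584) = 0.806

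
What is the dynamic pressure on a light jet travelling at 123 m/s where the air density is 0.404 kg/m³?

q = ½ρv² = ½ × 0.404 × 123² = 3060 Pa

q = 3060 Pa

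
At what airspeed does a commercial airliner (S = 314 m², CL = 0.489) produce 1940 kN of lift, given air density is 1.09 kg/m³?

L = ½ρv²S·CL ⇒ v = √(2L/(ρ·S·CL))
v = √(2 × 1.94×10^6 / (1.09 × 314 × 0.489)) = √23180 = 152 m/s

v = 152 m/s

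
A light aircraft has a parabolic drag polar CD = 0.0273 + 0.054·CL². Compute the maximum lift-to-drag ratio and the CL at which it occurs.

For CD = CD0 + K·CL², (L/D)max occurs at CL* = √(CD0/K) and equals 1/(2√(K·CD0)).
(L/D)max = 1/(2√(0.054 × 0.0273)) = 1/(2 × 0.0384) = 13
CL* = √(0.0273/0.054) = 0.711

(L/D)max = 13, at CL = 0.711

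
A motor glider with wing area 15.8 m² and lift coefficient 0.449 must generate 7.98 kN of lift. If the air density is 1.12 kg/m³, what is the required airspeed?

L = ½ρv²S·CL ⇒ v = √(2L/(ρ·S·CL))
v = √(2 × 7980 / (1.12 × 15.8 × 0.449)) = √2009 = 44.8 m/s

v = 44.8 m/s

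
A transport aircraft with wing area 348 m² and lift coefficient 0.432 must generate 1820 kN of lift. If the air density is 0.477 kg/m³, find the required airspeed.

v = 225 m/s

L = ½ρv²S·CL ⇒ v = √(2L/(ρ·S·CL))
v = √(2 × 1.82×10^6 / (0.477 × 348 × 0.432)) = √50760 = 225 m/s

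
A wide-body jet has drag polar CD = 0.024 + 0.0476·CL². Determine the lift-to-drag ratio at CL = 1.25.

CD = 0.024 + 0.0476 × 1.25² = 0.09838
L/D = CL/CD = 1.25 / 0.09838 = 12.7

L/D = 12.7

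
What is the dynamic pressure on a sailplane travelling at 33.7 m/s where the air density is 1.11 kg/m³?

q = 630 Pa

q = ½ρv² = ½ × 1.11 × 33.7² = 630 Pa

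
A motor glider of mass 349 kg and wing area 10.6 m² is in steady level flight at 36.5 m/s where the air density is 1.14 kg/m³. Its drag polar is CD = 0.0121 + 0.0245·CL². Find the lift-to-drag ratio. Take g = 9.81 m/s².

L/D = 25.7

In steady level flight, lift balances weight: W = mg = 349 × 9.81 = 3423.7 N.
q = ½ρv² = ½ × 1.14 × 36.5² = 759.4 Pa.
CL = 2W/(ρv²S) = 2×3423.7/(1.14×36.5²×10.6) = 0.4253.
CD = 0.0121 + 0.0245 × 0.4253² = 0.01653.
L/D = CL/CD = 0.4253 / 0.01653 = 25.7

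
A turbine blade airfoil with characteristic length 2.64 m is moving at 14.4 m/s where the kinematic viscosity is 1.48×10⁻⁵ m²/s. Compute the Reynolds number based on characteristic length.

Re = 2.57×10^6

Re = v·c/ν = 14.4 × 2.64 / (1.48×10⁻⁵) = 2.57×10^6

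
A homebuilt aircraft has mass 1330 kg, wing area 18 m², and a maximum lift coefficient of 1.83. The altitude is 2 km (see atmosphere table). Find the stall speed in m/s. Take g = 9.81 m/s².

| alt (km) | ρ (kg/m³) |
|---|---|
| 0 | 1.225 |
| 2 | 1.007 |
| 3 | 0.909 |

V_stall = 28 m/s

At 2 km, from the table: ρ = 1.007 kg/m³.
At stall, lift equals weight: L = W = m·g = 1330 × 9.81 = 13050 N.
From L = ½ρV²S·CL,max = W: V_stall = √(2W/(ρSCL,max)) = √(2·13050/(1.007·18·1.83))
V_stall = √786.7 = 28 m/s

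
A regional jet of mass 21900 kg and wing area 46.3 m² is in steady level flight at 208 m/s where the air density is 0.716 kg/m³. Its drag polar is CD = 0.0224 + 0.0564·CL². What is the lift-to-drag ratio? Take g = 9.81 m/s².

L/D = 10.9

In steady level flight, lift balances weight: W = mg = 21900 × 9.81 = 2.1484×10^5 N.
Dynamic pressure q = 0.5 × 0.716 × 208² = 15490 Pa.
Required CL = L/(qS) = 2.1484×10^5/(15490·46.3) = 0.2996.
CD = 0.0224 + 0.0564 × 0.2996² = 0.02746.
L/D = CL/CD = 0.2996 / 0.02746 = 10.9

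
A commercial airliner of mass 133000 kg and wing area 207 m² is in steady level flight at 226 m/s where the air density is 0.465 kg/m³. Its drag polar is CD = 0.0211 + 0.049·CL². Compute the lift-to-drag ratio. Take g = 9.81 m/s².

L/D = 15.2

In steady level flight, lift balances weight: W = mg = 133000 × 9.81 = 1.3047×10^6 N.
q = ½ρv² = ½ × 0.465 × 226² = 11880 Pa.
CL = 2W/(ρv²S) = 2×1.3047×10^6/(0.465×226²×207) = 0.5308.
CD = 0.0211 + 0.049 × 0.5308² = 0.0349.
L/D = CL/CD = 0.5308 / 0.0349 = 15.2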